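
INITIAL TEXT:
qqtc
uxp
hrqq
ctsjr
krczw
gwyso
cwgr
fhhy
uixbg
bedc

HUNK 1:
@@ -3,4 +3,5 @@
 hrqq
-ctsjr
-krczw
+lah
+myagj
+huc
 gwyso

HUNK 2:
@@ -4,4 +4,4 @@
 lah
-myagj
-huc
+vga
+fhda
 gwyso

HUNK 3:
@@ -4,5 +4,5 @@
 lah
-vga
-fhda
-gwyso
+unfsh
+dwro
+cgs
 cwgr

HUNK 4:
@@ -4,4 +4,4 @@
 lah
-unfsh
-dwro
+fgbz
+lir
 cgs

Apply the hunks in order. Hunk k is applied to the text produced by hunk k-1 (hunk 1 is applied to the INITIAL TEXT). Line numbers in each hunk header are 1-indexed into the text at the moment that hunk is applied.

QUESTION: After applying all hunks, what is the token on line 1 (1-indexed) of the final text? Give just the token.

Hunk 1: at line 3 remove [ctsjr,krczw] add [lah,myagj,huc] -> 11 lines: qqtc uxp hrqq lah myagj huc gwyso cwgr fhhy uixbg bedc
Hunk 2: at line 4 remove [myagj,huc] add [vga,fhda] -> 11 lines: qqtc uxp hrqq lah vga fhda gwyso cwgr fhhy uixbg bedc
Hunk 3: at line 4 remove [vga,fhda,gwyso] add [unfsh,dwro,cgs] -> 11 lines: qqtc uxp hrqq lah unfsh dwro cgs cwgr fhhy uixbg bedc
Hunk 4: at line 4 remove [unfsh,dwro] add [fgbz,lir] -> 11 lines: qqtc uxp hrqq lah fgbz lir cgs cwgr fhhy uixbg bedc
Final line 1: qqtc

Answer: qqtc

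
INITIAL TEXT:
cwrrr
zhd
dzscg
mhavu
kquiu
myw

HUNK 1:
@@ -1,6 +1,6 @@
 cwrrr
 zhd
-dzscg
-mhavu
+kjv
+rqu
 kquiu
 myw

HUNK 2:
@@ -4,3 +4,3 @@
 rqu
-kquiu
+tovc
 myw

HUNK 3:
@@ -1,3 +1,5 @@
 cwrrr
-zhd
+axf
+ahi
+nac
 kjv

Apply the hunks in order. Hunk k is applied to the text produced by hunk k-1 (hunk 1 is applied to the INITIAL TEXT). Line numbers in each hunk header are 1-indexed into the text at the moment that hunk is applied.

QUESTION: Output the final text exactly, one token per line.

Answer: cwrrr
axf
ahi
nac
kjv
rqu
tovc
myw

Derivation:
Hunk 1: at line 1 remove [dzscg,mhavu] add [kjv,rqu] -> 6 lines: cwrrr zhd kjv rqu kquiu myw
Hunk 2: at line 4 remove [kquiu] add [tovc] -> 6 lines: cwrrr zhd kjv rqu tovc myw
Hunk 3: at line 1 remove [zhd] add [axf,ahi,nac] -> 8 lines: cwrrr axf ahi nac kjv rqu tovc myw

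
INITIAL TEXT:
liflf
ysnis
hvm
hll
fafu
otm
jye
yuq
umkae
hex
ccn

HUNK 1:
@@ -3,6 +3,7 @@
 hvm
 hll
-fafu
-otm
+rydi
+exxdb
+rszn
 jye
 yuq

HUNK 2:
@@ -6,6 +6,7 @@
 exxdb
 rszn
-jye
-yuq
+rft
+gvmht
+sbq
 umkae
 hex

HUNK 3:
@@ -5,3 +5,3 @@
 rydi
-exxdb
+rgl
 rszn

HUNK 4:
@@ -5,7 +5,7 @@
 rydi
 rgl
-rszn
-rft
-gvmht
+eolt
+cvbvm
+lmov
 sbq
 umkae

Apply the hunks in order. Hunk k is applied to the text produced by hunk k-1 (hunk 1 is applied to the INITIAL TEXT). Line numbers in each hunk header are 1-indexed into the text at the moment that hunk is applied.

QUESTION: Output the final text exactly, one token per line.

Hunk 1: at line 3 remove [fafu,otm] add [rydi,exxdb,rszn] -> 12 lines: liflf ysnis hvm hll rydi exxdb rszn jye yuq umkae hex ccn
Hunk 2: at line 6 remove [jye,yuq] add [rft,gvmht,sbq] -> 13 lines: liflf ysnis hvm hll rydi exxdb rszn rft gvmht sbq umkae hex ccn
Hunk 3: at line 5 remove [exxdb] add [rgl] -> 13 lines: liflf ysnis hvm hll rydi rgl rszn rft gvmht sbq umkae hex ccn
Hunk 4: at line 5 remove [rszn,rft,gvmht] add [eolt,cvbvm,lmov] -> 13 lines: liflf ysnis hvm hll rydi rgl eolt cvbvm lmov sbq umkae hex ccn

Answer: liflf
ysnis
hvm
hll
rydi
rgl
eolt
cvbvm
lmov
sbq
umkae
hex
ccn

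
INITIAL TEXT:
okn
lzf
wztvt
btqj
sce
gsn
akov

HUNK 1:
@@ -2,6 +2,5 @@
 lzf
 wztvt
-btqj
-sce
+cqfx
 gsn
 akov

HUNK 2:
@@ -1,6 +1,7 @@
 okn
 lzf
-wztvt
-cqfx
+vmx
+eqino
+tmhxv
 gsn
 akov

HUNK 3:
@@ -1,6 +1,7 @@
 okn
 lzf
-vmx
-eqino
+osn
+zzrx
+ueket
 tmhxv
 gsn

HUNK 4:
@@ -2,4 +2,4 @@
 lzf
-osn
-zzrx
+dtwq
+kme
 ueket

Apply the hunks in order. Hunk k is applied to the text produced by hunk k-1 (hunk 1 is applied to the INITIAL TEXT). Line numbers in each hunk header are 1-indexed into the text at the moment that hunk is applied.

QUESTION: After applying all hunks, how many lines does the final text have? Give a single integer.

Answer: 8

Derivation:
Hunk 1: at line 2 remove [btqj,sce] add [cqfx] -> 6 lines: okn lzf wztvt cqfx gsn akov
Hunk 2: at line 1 remove [wztvt,cqfx] add [vmx,eqino,tmhxv] -> 7 lines: okn lzf vmx eqino tmhxv gsn akov
Hunk 3: at line 1 remove [vmx,eqino] add [osn,zzrx,ueket] -> 8 lines: okn lzf osn zzrx ueket tmhxv gsn akov
Hunk 4: at line 2 remove [osn,zzrx] add [dtwq,kme] -> 8 lines: okn lzf dtwq kme ueket tmhxv gsn akov
Final line count: 8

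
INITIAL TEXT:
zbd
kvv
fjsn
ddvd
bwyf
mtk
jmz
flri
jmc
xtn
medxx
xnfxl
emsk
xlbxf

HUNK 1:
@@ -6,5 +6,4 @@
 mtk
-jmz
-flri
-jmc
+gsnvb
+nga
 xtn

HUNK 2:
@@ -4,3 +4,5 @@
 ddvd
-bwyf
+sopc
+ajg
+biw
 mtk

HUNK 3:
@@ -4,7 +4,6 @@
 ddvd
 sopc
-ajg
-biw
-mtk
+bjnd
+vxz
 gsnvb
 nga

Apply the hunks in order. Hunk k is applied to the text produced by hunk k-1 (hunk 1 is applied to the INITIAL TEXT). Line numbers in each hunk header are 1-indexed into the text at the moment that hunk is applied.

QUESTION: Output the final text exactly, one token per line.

Hunk 1: at line 6 remove [jmz,flri,jmc] add [gsnvb,nga] -> 13 lines: zbd kvv fjsn ddvd bwyf mtk gsnvb nga xtn medxx xnfxl emsk xlbxf
Hunk 2: at line 4 remove [bwyf] add [sopc,ajg,biw] -> 15 lines: zbd kvv fjsn ddvd sopc ajg biw mtk gsnvb nga xtn medxx xnfxl emsk xlbxf
Hunk 3: at line 4 remove [ajg,biw,mtk] add [bjnd,vxz] -> 14 lines: zbd kvv fjsn ddvd sopc bjnd vxz gsnvb nga xtn medxx xnfxl emsk xlbxf

Answer: zbd
kvv
fjsn
ddvd
sopc
bjnd
vxz
gsnvb
nga
xtn
medxx
xnfxl
emsk
xlbxf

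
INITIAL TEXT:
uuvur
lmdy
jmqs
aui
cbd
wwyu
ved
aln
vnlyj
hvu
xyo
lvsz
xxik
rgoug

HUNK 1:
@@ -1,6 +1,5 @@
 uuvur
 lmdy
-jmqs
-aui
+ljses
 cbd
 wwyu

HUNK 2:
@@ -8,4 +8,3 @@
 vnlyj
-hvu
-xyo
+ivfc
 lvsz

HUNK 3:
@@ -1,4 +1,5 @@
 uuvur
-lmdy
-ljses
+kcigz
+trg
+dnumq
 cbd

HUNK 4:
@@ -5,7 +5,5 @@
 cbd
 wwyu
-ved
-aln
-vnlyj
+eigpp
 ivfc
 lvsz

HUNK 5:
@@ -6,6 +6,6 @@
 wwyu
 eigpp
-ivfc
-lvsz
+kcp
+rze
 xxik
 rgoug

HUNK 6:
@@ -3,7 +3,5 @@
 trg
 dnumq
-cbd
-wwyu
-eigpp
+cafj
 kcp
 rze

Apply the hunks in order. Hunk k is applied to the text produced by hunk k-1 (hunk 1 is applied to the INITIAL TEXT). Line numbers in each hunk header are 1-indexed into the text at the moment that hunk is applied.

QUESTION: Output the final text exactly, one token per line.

Hunk 1: at line 1 remove [jmqs,aui] add [ljses] -> 13 lines: uuvur lmdy ljses cbd wwyu ved aln vnlyj hvu xyo lvsz xxik rgoug
Hunk 2: at line 8 remove [hvu,xyo] add [ivfc] -> 12 lines: uuvur lmdy ljses cbd wwyu ved aln vnlyj ivfc lvsz xxik rgoug
Hunk 3: at line 1 remove [lmdy,ljses] add [kcigz,trg,dnumq] -> 13 lines: uuvur kcigz trg dnumq cbd wwyu ved aln vnlyj ivfc lvsz xxik rgoug
Hunk 4: at line 5 remove [ved,aln,vnlyj] add [eigpp] -> 11 lines: uuvur kcigz trg dnumq cbd wwyu eigpp ivfc lvsz xxik rgoug
Hunk 5: at line 6 remove [ivfc,lvsz] add [kcp,rze] -> 11 lines: uuvur kcigz trg dnumq cbd wwyu eigpp kcp rze xxik rgoug
Hunk 6: at line 3 remove [cbd,wwyu,eigpp] add [cafj] -> 9 lines: uuvur kcigz trg dnumq cafj kcp rze xxik rgoug

Answer: uuvur
kcigz
trg
dnumq
cafj
kcp
rze
xxik
rgoug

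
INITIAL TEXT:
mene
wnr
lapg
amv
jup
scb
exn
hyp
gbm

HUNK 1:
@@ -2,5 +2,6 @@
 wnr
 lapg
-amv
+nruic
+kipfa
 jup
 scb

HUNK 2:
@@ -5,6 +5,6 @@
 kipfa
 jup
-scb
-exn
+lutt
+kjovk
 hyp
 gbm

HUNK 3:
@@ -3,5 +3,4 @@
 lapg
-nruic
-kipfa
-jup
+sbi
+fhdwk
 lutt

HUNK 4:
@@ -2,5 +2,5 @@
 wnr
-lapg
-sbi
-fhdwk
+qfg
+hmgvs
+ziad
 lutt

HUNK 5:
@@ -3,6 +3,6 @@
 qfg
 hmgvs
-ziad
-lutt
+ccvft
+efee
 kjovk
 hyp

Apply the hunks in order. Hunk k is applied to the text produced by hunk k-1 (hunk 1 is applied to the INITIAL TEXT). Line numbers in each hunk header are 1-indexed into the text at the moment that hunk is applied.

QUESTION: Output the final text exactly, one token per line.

Hunk 1: at line 2 remove [amv] add [nruic,kipfa] -> 10 lines: mene wnr lapg nruic kipfa jup scb exn hyp gbm
Hunk 2: at line 5 remove [scb,exn] add [lutt,kjovk] -> 10 lines: mene wnr lapg nruic kipfa jup lutt kjovk hyp gbm
Hunk 3: at line 3 remove [nruic,kipfa,jup] add [sbi,fhdwk] -> 9 lines: mene wnr lapg sbi fhdwk lutt kjovk hyp gbm
Hunk 4: at line 2 remove [lapg,sbi,fhdwk] add [qfg,hmgvs,ziad] -> 9 lines: mene wnr qfg hmgvs ziad lutt kjovk hyp gbm
Hunk 5: at line 3 remove [ziad,lutt] add [ccvft,efee] -> 9 lines: mene wnr qfg hmgvs ccvft efee kjovk hyp gbm

Answer: mene
wnr
qfg
hmgvs
ccvft
efee
kjovk
hyp
gbm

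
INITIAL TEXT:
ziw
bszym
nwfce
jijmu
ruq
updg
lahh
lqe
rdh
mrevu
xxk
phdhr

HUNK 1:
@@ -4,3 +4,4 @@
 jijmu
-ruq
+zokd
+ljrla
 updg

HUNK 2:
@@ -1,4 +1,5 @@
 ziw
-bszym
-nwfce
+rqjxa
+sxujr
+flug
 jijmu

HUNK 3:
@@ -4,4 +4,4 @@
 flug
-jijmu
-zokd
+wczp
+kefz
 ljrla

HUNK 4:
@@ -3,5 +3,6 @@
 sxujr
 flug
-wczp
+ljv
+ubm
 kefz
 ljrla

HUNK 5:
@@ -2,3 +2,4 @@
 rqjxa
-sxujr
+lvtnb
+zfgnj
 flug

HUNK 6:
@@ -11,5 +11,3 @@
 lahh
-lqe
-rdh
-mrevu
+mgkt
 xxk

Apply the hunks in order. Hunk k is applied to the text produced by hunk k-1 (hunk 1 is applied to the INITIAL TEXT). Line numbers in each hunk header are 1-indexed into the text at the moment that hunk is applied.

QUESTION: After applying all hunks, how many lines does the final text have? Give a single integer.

Answer: 14

Derivation:
Hunk 1: at line 4 remove [ruq] add [zokd,ljrla] -> 13 lines: ziw bszym nwfce jijmu zokd ljrla updg lahh lqe rdh mrevu xxk phdhr
Hunk 2: at line 1 remove [bszym,nwfce] add [rqjxa,sxujr,flug] -> 14 lines: ziw rqjxa sxujr flug jijmu zokd ljrla updg lahh lqe rdh mrevu xxk phdhr
Hunk 3: at line 4 remove [jijmu,zokd] add [wczp,kefz] -> 14 lines: ziw rqjxa sxujr flug wczp kefz ljrla updg lahh lqe rdh mrevu xxk phdhr
Hunk 4: at line 3 remove [wczp] add [ljv,ubm] -> 15 lines: ziw rqjxa sxujr flug ljv ubm kefz ljrla updg lahh lqe rdh mrevu xxk phdhr
Hunk 5: at line 2 remove [sxujr] add [lvtnb,zfgnj] -> 16 lines: ziw rqjxa lvtnb zfgnj flug ljv ubm kefz ljrla updg lahh lqe rdh mrevu xxk phdhr
Hunk 6: at line 11 remove [lqe,rdh,mrevu] add [mgkt] -> 14 lines: ziw rqjxa lvtnb zfgnj flug ljv ubm kefz ljrla updg lahh mgkt xxk phdhr
Final line count: 14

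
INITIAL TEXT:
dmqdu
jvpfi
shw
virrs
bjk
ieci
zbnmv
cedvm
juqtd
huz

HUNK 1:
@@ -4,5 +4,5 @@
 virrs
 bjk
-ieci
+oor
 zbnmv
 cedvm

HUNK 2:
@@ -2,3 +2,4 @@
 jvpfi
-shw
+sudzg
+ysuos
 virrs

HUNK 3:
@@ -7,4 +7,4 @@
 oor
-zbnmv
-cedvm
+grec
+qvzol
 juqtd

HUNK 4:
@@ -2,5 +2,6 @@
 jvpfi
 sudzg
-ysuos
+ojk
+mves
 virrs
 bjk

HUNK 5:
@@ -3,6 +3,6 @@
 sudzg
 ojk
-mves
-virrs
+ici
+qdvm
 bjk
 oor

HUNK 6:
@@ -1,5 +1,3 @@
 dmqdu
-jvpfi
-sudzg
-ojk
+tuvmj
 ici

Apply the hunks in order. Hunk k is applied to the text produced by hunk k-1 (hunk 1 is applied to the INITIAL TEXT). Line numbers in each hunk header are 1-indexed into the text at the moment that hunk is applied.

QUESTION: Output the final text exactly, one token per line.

Answer: dmqdu
tuvmj
ici
qdvm
bjk
oor
grec
qvzol
juqtd
huz

Derivation:
Hunk 1: at line 4 remove [ieci] add [oor] -> 10 lines: dmqdu jvpfi shw virrs bjk oor zbnmv cedvm juqtd huz
Hunk 2: at line 2 remove [shw] add [sudzg,ysuos] -> 11 lines: dmqdu jvpfi sudzg ysuos virrs bjk oor zbnmv cedvm juqtd huz
Hunk 3: at line 7 remove [zbnmv,cedvm] add [grec,qvzol] -> 11 lines: dmqdu jvpfi sudzg ysuos virrs bjk oor grec qvzol juqtd huz
Hunk 4: at line 2 remove [ysuos] add [ojk,mves] -> 12 lines: dmqdu jvpfi sudzg ojk mves virrs bjk oor grec qvzol juqtd huz
Hunk 5: at line 3 remove [mves,virrs] add [ici,qdvm] -> 12 lines: dmqdu jvpfi sudzg ojk ici qdvm bjk oor grec qvzol juqtd huz
Hunk 6: at line 1 remove [jvpfi,sudzg,ojk] add [tuvmj] -> 10 lines: dmqdu tuvmj ici qdvm bjk oor grec qvzol juqtd huz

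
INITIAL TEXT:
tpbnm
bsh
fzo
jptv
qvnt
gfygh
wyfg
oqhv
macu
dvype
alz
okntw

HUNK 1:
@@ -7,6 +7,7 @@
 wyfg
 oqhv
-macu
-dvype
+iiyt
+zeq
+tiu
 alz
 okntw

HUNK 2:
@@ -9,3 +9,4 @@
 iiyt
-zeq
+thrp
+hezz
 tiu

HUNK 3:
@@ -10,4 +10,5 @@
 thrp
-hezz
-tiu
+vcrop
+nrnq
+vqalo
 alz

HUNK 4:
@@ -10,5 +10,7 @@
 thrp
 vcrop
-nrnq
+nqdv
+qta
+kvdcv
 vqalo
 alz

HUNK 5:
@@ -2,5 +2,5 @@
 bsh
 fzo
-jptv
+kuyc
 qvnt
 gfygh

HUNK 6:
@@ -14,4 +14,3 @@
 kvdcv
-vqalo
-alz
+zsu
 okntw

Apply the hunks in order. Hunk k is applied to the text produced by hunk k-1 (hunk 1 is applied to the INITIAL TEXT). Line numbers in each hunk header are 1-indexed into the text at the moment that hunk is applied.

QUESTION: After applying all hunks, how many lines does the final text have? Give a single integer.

Hunk 1: at line 7 remove [macu,dvype] add [iiyt,zeq,tiu] -> 13 lines: tpbnm bsh fzo jptv qvnt gfygh wyfg oqhv iiyt zeq tiu alz okntw
Hunk 2: at line 9 remove [zeq] add [thrp,hezz] -> 14 lines: tpbnm bsh fzo jptv qvnt gfygh wyfg oqhv iiyt thrp hezz tiu alz okntw
Hunk 3: at line 10 remove [hezz,tiu] add [vcrop,nrnq,vqalo] -> 15 lines: tpbnm bsh fzo jptv qvnt gfygh wyfg oqhv iiyt thrp vcrop nrnq vqalo alz okntw
Hunk 4: at line 10 remove [nrnq] add [nqdv,qta,kvdcv] -> 17 lines: tpbnm bsh fzo jptv qvnt gfygh wyfg oqhv iiyt thrp vcrop nqdv qta kvdcv vqalo alz okntw
Hunk 5: at line 2 remove [jptv] add [kuyc] -> 17 lines: tpbnm bsh fzo kuyc qvnt gfygh wyfg oqhv iiyt thrp vcrop nqdv qta kvdcv vqalo alz okntw
Hunk 6: at line 14 remove [vqalo,alz] add [zsu] -> 16 lines: tpbnm bsh fzo kuyc qvnt gfygh wyfg oqhv iiyt thrp vcrop nqdv qta kvdcv zsu okntw
Final line count: 16

Answer: 16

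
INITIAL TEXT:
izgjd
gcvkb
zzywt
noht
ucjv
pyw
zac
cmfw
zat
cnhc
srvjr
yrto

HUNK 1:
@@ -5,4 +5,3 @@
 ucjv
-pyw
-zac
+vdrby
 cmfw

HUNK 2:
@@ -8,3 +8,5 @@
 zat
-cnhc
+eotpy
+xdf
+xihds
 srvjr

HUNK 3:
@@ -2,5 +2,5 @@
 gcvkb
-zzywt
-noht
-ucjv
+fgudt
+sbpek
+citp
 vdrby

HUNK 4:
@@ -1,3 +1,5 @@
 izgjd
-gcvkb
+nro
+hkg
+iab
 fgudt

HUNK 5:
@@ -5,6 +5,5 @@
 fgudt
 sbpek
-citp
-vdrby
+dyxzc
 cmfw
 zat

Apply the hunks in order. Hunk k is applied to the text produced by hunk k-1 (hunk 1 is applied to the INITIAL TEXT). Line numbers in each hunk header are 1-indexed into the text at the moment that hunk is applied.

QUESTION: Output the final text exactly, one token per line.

Answer: izgjd
nro
hkg
iab
fgudt
sbpek
dyxzc
cmfw
zat
eotpy
xdf
xihds
srvjr
yrto

Derivation:
Hunk 1: at line 5 remove [pyw,zac] add [vdrby] -> 11 lines: izgjd gcvkb zzywt noht ucjv vdrby cmfw zat cnhc srvjr yrto
Hunk 2: at line 8 remove [cnhc] add [eotpy,xdf,xihds] -> 13 lines: izgjd gcvkb zzywt noht ucjv vdrby cmfw zat eotpy xdf xihds srvjr yrto
Hunk 3: at line 2 remove [zzywt,noht,ucjv] add [fgudt,sbpek,citp] -> 13 lines: izgjd gcvkb fgudt sbpek citp vdrby cmfw zat eotpy xdf xihds srvjr yrto
Hunk 4: at line 1 remove [gcvkb] add [nro,hkg,iab] -> 15 lines: izgjd nro hkg iab fgudt sbpek citp vdrby cmfw zat eotpy xdf xihds srvjr yrto
Hunk 5: at line 5 remove [citp,vdrby] add [dyxzc] -> 14 lines: izgjd nro hkg iab fgudt sbpek dyxzc cmfw zat eotpy xdf xihds srvjr yrto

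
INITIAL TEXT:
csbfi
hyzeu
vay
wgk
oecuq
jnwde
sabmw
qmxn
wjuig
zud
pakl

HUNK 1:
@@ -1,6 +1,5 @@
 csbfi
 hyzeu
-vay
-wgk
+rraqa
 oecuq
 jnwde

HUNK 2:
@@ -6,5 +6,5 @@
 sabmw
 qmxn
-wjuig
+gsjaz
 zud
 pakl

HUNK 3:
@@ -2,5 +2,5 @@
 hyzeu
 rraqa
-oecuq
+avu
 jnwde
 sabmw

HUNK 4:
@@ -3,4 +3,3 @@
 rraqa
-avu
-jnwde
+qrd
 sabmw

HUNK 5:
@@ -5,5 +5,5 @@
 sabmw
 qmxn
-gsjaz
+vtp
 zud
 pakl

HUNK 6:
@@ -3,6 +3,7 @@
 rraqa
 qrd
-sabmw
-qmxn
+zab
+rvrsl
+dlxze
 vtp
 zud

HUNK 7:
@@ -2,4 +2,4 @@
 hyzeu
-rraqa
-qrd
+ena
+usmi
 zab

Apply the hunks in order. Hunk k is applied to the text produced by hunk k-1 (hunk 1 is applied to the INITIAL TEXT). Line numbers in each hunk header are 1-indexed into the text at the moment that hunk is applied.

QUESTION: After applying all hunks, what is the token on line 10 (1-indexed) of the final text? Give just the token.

Hunk 1: at line 1 remove [vay,wgk] add [rraqa] -> 10 lines: csbfi hyzeu rraqa oecuq jnwde sabmw qmxn wjuig zud pakl
Hunk 2: at line 6 remove [wjuig] add [gsjaz] -> 10 lines: csbfi hyzeu rraqa oecuq jnwde sabmw qmxn gsjaz zud pakl
Hunk 3: at line 2 remove [oecuq] add [avu] -> 10 lines: csbfi hyzeu rraqa avu jnwde sabmw qmxn gsjaz zud pakl
Hunk 4: at line 3 remove [avu,jnwde] add [qrd] -> 9 lines: csbfi hyzeu rraqa qrd sabmw qmxn gsjaz zud pakl
Hunk 5: at line 5 remove [gsjaz] add [vtp] -> 9 lines: csbfi hyzeu rraqa qrd sabmw qmxn vtp zud pakl
Hunk 6: at line 3 remove [sabmw,qmxn] add [zab,rvrsl,dlxze] -> 10 lines: csbfi hyzeu rraqa qrd zab rvrsl dlxze vtp zud pakl
Hunk 7: at line 2 remove [rraqa,qrd] add [ena,usmi] -> 10 lines: csbfi hyzeu ena usmi zab rvrsl dlxze vtp zud pakl
Final line 10: pakl

Answer: pakl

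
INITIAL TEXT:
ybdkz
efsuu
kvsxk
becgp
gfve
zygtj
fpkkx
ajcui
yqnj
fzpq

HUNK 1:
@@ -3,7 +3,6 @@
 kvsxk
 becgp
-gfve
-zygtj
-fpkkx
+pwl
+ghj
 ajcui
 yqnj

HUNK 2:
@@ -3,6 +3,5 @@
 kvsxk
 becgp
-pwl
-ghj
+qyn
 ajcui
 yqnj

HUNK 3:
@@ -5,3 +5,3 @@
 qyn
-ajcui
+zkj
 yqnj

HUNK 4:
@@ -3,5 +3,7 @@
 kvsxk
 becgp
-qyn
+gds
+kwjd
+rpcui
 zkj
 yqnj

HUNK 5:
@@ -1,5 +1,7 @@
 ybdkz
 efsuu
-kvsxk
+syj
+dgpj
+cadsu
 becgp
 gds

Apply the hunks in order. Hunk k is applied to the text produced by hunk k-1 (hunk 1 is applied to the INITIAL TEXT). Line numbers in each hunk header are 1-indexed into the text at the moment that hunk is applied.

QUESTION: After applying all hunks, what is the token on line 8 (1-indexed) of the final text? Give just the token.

Hunk 1: at line 3 remove [gfve,zygtj,fpkkx] add [pwl,ghj] -> 9 lines: ybdkz efsuu kvsxk becgp pwl ghj ajcui yqnj fzpq
Hunk 2: at line 3 remove [pwl,ghj] add [qyn] -> 8 lines: ybdkz efsuu kvsxk becgp qyn ajcui yqnj fzpq
Hunk 3: at line 5 remove [ajcui] add [zkj] -> 8 lines: ybdkz efsuu kvsxk becgp qyn zkj yqnj fzpq
Hunk 4: at line 3 remove [qyn] add [gds,kwjd,rpcui] -> 10 lines: ybdkz efsuu kvsxk becgp gds kwjd rpcui zkj yqnj fzpq
Hunk 5: at line 1 remove [kvsxk] add [syj,dgpj,cadsu] -> 12 lines: ybdkz efsuu syj dgpj cadsu becgp gds kwjd rpcui zkj yqnj fzpq
Final line 8: kwjd

Answer: kwjd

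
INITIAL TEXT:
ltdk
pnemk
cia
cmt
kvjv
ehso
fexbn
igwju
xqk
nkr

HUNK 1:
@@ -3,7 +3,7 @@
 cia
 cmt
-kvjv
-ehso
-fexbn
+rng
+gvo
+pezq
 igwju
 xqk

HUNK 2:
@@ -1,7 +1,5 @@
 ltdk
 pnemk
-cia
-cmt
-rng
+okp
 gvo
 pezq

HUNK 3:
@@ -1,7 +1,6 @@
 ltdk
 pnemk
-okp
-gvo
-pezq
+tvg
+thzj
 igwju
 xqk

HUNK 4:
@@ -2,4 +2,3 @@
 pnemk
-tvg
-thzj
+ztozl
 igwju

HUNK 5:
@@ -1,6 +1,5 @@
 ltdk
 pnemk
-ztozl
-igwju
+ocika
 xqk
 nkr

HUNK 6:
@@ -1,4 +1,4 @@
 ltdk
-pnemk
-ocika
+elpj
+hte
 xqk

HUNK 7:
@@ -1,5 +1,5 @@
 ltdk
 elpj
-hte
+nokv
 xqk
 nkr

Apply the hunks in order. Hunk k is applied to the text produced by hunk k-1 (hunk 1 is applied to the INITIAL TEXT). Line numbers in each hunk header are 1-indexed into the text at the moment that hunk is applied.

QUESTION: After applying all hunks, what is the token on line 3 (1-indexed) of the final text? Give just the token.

Hunk 1: at line 3 remove [kvjv,ehso,fexbn] add [rng,gvo,pezq] -> 10 lines: ltdk pnemk cia cmt rng gvo pezq igwju xqk nkr
Hunk 2: at line 1 remove [cia,cmt,rng] add [okp] -> 8 lines: ltdk pnemk okp gvo pezq igwju xqk nkr
Hunk 3: at line 1 remove [okp,gvo,pezq] add [tvg,thzj] -> 7 lines: ltdk pnemk tvg thzj igwju xqk nkr
Hunk 4: at line 2 remove [tvg,thzj] add [ztozl] -> 6 lines: ltdk pnemk ztozl igwju xqk nkr
Hunk 5: at line 1 remove [ztozl,igwju] add [ocika] -> 5 lines: ltdk pnemk ocika xqk nkr
Hunk 6: at line 1 remove [pnemk,ocika] add [elpj,hte] -> 5 lines: ltdk elpj hte xqk nkr
Hunk 7: at line 1 remove [hte] add [nokv] -> 5 lines: ltdk elpj nokv xqk nkr
Final line 3: nokv

Answer: nokv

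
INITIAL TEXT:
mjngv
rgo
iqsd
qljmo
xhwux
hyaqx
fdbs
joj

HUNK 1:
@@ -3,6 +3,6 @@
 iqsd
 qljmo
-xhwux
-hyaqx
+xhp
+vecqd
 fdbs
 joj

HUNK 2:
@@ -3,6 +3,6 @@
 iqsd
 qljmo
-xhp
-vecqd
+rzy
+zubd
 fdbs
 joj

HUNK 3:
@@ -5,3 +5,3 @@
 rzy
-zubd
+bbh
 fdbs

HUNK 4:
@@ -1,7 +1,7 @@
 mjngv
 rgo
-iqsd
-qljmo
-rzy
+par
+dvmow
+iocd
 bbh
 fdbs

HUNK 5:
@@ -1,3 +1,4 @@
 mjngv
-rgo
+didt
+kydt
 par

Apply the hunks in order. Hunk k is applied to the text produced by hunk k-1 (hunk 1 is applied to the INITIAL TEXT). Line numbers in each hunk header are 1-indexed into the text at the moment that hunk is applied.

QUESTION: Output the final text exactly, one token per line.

Answer: mjngv
didt
kydt
par
dvmow
iocd
bbh
fdbs
joj

Derivation:
Hunk 1: at line 3 remove [xhwux,hyaqx] add [xhp,vecqd] -> 8 lines: mjngv rgo iqsd qljmo xhp vecqd fdbs joj
Hunk 2: at line 3 remove [xhp,vecqd] add [rzy,zubd] -> 8 lines: mjngv rgo iqsd qljmo rzy zubd fdbs joj
Hunk 3: at line 5 remove [zubd] add [bbh] -> 8 lines: mjngv rgo iqsd qljmo rzy bbh fdbs joj
Hunk 4: at line 1 remove [iqsd,qljmo,rzy] add [par,dvmow,iocd] -> 8 lines: mjngv rgo par dvmow iocd bbh fdbs joj
Hunk 5: at line 1 remove [rgo] add [didt,kydt] -> 9 lines: mjngv didt kydt par dvmow iocd bbh fdbs joj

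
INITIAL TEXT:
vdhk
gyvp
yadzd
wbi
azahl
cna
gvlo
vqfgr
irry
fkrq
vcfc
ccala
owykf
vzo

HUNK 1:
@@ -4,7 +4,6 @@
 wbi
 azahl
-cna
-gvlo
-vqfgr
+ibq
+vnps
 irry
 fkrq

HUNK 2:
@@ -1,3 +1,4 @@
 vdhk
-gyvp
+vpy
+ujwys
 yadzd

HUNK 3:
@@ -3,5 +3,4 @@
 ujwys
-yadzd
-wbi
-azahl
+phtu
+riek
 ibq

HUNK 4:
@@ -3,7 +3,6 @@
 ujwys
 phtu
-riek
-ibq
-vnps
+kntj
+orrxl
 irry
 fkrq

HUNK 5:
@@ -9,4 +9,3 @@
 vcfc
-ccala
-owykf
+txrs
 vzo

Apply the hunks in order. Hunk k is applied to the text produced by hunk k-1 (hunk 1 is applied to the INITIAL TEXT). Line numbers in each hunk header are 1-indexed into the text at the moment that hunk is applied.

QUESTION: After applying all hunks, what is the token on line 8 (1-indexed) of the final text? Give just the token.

Answer: fkrq

Derivation:
Hunk 1: at line 4 remove [cna,gvlo,vqfgr] add [ibq,vnps] -> 13 lines: vdhk gyvp yadzd wbi azahl ibq vnps irry fkrq vcfc ccala owykf vzo
Hunk 2: at line 1 remove [gyvp] add [vpy,ujwys] -> 14 lines: vdhk vpy ujwys yadzd wbi azahl ibq vnps irry fkrq vcfc ccala owykf vzo
Hunk 3: at line 3 remove [yadzd,wbi,azahl] add [phtu,riek] -> 13 lines: vdhk vpy ujwys phtu riek ibq vnps irry fkrq vcfc ccala owykf vzo
Hunk 4: at line 3 remove [riek,ibq,vnps] add [kntj,orrxl] -> 12 lines: vdhk vpy ujwys phtu kntj orrxl irry fkrq vcfc ccala owykf vzo
Hunk 5: at line 9 remove [ccala,owykf] add [txrs] -> 11 lines: vdhk vpy ujwys phtu kntj orrxl irry fkrq vcfc txrs vzo
Final line 8: fkrq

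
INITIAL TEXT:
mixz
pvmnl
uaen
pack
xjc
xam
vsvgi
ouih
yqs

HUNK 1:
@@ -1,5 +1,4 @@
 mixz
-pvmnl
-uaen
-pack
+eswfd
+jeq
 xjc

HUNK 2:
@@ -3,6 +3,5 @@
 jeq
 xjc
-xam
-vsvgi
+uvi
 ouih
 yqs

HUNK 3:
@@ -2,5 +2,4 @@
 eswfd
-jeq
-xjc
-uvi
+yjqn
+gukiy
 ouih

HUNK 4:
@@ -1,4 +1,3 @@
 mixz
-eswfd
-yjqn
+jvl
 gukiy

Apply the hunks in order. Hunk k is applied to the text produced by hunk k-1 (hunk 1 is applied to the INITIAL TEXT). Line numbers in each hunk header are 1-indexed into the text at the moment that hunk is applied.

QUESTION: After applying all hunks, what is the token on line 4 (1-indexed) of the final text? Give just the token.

Hunk 1: at line 1 remove [pvmnl,uaen,pack] add [eswfd,jeq] -> 8 lines: mixz eswfd jeq xjc xam vsvgi ouih yqs
Hunk 2: at line 3 remove [xam,vsvgi] add [uvi] -> 7 lines: mixz eswfd jeq xjc uvi ouih yqs
Hunk 3: at line 2 remove [jeq,xjc,uvi] add [yjqn,gukiy] -> 6 lines: mixz eswfd yjqn gukiy ouih yqs
Hunk 4: at line 1 remove [eswfd,yjqn] add [jvl] -> 5 lines: mixz jvl gukiy ouih yqs
Final line 4: ouih

Answer: ouih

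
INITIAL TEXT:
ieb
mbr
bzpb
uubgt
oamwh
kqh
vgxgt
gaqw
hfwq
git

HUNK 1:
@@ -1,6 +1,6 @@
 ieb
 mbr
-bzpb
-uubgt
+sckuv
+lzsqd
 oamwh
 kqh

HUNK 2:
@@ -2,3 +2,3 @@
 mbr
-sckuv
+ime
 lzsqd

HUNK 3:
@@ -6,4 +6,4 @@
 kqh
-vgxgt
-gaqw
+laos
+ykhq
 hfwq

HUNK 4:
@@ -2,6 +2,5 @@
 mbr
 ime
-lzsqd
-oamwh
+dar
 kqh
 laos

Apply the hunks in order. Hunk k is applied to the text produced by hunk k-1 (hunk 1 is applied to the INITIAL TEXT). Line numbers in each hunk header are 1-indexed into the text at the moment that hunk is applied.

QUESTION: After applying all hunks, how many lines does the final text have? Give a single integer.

Hunk 1: at line 1 remove [bzpb,uubgt] add [sckuv,lzsqd] -> 10 lines: ieb mbr sckuv lzsqd oamwh kqh vgxgt gaqw hfwq git
Hunk 2: at line 2 remove [sckuv] add [ime] -> 10 lines: ieb mbr ime lzsqd oamwh kqh vgxgt gaqw hfwq git
Hunk 3: at line 6 remove [vgxgt,gaqw] add [laos,ykhq] -> 10 lines: ieb mbr ime lzsqd oamwh kqh laos ykhq hfwq git
Hunk 4: at line 2 remove [lzsqd,oamwh] add [dar] -> 9 lines: ieb mbr ime dar kqh laos ykhq hfwq git
Final line count: 9

Answer: 9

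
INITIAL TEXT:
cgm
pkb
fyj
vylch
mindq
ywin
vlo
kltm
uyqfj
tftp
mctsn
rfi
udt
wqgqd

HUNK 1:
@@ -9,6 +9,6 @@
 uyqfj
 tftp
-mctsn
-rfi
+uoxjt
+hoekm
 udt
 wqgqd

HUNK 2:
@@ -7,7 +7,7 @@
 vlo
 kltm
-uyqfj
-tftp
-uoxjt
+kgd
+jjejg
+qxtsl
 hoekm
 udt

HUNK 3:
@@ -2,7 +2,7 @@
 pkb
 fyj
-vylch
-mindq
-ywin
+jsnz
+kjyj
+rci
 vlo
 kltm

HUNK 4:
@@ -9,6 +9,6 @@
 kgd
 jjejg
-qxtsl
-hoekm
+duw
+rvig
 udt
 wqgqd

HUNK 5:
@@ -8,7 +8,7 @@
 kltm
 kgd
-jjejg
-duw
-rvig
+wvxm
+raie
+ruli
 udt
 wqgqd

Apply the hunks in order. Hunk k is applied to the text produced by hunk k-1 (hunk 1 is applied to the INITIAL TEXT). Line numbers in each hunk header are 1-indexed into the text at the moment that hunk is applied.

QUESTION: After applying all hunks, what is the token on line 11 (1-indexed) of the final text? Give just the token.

Hunk 1: at line 9 remove [mctsn,rfi] add [uoxjt,hoekm] -> 14 lines: cgm pkb fyj vylch mindq ywin vlo kltm uyqfj tftp uoxjt hoekm udt wqgqd
Hunk 2: at line 7 remove [uyqfj,tftp,uoxjt] add [kgd,jjejg,qxtsl] -> 14 lines: cgm pkb fyj vylch mindq ywin vlo kltm kgd jjejg qxtsl hoekm udt wqgqd
Hunk 3: at line 2 remove [vylch,mindq,ywin] add [jsnz,kjyj,rci] -> 14 lines: cgm pkb fyj jsnz kjyj rci vlo kltm kgd jjejg qxtsl hoekm udt wqgqd
Hunk 4: at line 9 remove [qxtsl,hoekm] add [duw,rvig] -> 14 lines: cgm pkb fyj jsnz kjyj rci vlo kltm kgd jjejg duw rvig udt wqgqd
Hunk 5: at line 8 remove [jjejg,duw,rvig] add [wvxm,raie,ruli] -> 14 lines: cgm pkb fyj jsnz kjyj rci vlo kltm kgd wvxm raie ruli udt wqgqd
Final line 11: raie

Answer: raie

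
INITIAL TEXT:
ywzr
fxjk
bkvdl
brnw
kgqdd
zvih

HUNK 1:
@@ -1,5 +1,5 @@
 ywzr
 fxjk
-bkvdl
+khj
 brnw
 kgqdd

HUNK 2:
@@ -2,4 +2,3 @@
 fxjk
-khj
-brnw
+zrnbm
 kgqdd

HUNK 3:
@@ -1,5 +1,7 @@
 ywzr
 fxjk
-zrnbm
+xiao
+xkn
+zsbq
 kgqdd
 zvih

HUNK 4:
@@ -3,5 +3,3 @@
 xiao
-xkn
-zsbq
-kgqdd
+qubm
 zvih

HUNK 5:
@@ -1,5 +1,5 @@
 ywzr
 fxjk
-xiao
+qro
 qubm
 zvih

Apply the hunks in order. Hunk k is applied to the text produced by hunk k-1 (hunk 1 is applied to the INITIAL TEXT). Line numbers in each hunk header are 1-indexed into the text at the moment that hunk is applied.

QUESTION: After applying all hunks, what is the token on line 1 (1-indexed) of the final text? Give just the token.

Hunk 1: at line 1 remove [bkvdl] add [khj] -> 6 lines: ywzr fxjk khj brnw kgqdd zvih
Hunk 2: at line 2 remove [khj,brnw] add [zrnbm] -> 5 lines: ywzr fxjk zrnbm kgqdd zvih
Hunk 3: at line 1 remove [zrnbm] add [xiao,xkn,zsbq] -> 7 lines: ywzr fxjk xiao xkn zsbq kgqdd zvih
Hunk 4: at line 3 remove [xkn,zsbq,kgqdd] add [qubm] -> 5 lines: ywzr fxjk xiao qubm zvih
Hunk 5: at line 1 remove [xiao] add [qro] -> 5 lines: ywzr fxjk qro qubm zvih
Final line 1: ywzr

Answer: ywzr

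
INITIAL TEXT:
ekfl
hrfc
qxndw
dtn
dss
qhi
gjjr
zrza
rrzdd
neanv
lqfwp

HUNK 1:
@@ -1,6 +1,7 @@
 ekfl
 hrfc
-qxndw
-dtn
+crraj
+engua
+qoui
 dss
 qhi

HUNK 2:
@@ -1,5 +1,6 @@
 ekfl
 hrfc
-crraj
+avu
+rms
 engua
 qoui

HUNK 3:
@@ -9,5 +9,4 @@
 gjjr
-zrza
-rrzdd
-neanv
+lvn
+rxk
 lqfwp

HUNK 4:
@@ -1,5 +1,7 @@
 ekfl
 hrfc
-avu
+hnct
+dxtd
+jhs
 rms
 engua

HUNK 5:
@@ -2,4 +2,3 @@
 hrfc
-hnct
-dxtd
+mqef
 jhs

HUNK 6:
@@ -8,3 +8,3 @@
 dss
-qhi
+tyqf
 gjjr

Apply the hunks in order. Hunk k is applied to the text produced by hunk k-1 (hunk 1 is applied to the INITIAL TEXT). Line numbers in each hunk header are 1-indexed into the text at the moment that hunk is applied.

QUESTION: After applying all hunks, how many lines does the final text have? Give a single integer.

Hunk 1: at line 1 remove [qxndw,dtn] add [crraj,engua,qoui] -> 12 lines: ekfl hrfc crraj engua qoui dss qhi gjjr zrza rrzdd neanv lqfwp
Hunk 2: at line 1 remove [crraj] add [avu,rms] -> 13 lines: ekfl hrfc avu rms engua qoui dss qhi gjjr zrza rrzdd neanv lqfwp
Hunk 3: at line 9 remove [zrza,rrzdd,neanv] add [lvn,rxk] -> 12 lines: ekfl hrfc avu rms engua qoui dss qhi gjjr lvn rxk lqfwp
Hunk 4: at line 1 remove [avu] add [hnct,dxtd,jhs] -> 14 lines: ekfl hrfc hnct dxtd jhs rms engua qoui dss qhi gjjr lvn rxk lqfwp
Hunk 5: at line 2 remove [hnct,dxtd] add [mqef] -> 13 lines: ekfl hrfc mqef jhs rms engua qoui dss qhi gjjr lvn rxk lqfwp
Hunk 6: at line 8 remove [qhi] add [tyqf] -> 13 lines: ekfl hrfc mqef jhs rms engua qoui dss tyqf gjjr lvn rxk lqfwp
Final line count: 13

Answer: 13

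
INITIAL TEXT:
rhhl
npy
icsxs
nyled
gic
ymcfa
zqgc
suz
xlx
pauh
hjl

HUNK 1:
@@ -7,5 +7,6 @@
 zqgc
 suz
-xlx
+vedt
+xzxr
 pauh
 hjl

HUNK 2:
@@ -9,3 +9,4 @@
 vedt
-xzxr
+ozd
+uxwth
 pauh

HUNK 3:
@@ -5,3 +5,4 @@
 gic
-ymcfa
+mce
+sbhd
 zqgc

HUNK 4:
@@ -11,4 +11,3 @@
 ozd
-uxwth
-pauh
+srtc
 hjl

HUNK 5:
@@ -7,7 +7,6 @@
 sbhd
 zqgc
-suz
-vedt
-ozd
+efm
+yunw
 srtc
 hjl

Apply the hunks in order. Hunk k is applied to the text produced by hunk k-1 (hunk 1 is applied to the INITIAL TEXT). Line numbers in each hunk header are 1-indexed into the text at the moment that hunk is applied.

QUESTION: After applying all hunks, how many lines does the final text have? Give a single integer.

Hunk 1: at line 7 remove [xlx] add [vedt,xzxr] -> 12 lines: rhhl npy icsxs nyled gic ymcfa zqgc suz vedt xzxr pauh hjl
Hunk 2: at line 9 remove [xzxr] add [ozd,uxwth] -> 13 lines: rhhl npy icsxs nyled gic ymcfa zqgc suz vedt ozd uxwth pauh hjl
Hunk 3: at line 5 remove [ymcfa] add [mce,sbhd] -> 14 lines: rhhl npy icsxs nyled gic mce sbhd zqgc suz vedt ozd uxwth pauh hjl
Hunk 4: at line 11 remove [uxwth,pauh] add [srtc] -> 13 lines: rhhl npy icsxs nyled gic mce sbhd zqgc suz vedt ozd srtc hjl
Hunk 5: at line 7 remove [suz,vedt,ozd] add [efm,yunw] -> 12 lines: rhhl npy icsxs nyled gic mce sbhd zqgc efm yunw srtc hjl
Final line count: 12

Answer: 12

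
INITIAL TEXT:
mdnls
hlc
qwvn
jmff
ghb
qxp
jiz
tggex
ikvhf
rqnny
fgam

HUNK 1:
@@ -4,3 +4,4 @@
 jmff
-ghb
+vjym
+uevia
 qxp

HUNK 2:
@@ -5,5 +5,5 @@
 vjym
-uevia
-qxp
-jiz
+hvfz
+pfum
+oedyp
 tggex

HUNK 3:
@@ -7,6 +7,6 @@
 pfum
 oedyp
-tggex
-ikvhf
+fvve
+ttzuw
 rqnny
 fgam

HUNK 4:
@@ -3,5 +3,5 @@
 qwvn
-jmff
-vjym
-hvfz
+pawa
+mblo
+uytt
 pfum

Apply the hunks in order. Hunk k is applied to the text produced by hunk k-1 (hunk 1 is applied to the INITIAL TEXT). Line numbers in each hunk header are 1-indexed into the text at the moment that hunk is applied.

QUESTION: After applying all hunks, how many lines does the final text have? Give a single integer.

Answer: 12

Derivation:
Hunk 1: at line 4 remove [ghb] add [vjym,uevia] -> 12 lines: mdnls hlc qwvn jmff vjym uevia qxp jiz tggex ikvhf rqnny fgam
Hunk 2: at line 5 remove [uevia,qxp,jiz] add [hvfz,pfum,oedyp] -> 12 lines: mdnls hlc qwvn jmff vjym hvfz pfum oedyp tggex ikvhf rqnny fgam
Hunk 3: at line 7 remove [tggex,ikvhf] add [fvve,ttzuw] -> 12 lines: mdnls hlc qwvn jmff vjym hvfz pfum oedyp fvve ttzuw rqnny fgam
Hunk 4: at line 3 remove [jmff,vjym,hvfz] add [pawa,mblo,uytt] -> 12 lines: mdnls hlc qwvn pawa mblo uytt pfum oedyp fvve ttzuw rqnny fgam
Final line count: 12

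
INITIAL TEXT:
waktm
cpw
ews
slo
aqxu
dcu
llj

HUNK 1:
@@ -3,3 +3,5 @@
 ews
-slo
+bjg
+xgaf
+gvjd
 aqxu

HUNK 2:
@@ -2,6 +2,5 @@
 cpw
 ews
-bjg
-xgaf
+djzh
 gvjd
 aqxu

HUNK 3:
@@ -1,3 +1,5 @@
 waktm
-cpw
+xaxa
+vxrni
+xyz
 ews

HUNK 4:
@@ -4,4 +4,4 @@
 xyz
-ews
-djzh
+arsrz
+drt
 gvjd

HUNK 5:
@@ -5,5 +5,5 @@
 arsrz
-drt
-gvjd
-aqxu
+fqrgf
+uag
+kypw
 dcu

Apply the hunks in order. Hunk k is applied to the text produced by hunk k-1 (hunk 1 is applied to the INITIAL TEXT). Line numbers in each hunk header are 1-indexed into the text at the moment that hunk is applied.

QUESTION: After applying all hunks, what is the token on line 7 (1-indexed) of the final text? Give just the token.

Answer: uag

Derivation:
Hunk 1: at line 3 remove [slo] add [bjg,xgaf,gvjd] -> 9 lines: waktm cpw ews bjg xgaf gvjd aqxu dcu llj
Hunk 2: at line 2 remove [bjg,xgaf] add [djzh] -> 8 lines: waktm cpw ews djzh gvjd aqxu dcu llj
Hunk 3: at line 1 remove [cpw] add [xaxa,vxrni,xyz] -> 10 lines: waktm xaxa vxrni xyz ews djzh gvjd aqxu dcu llj
Hunk 4: at line 4 remove [ews,djzh] add [arsrz,drt] -> 10 lines: waktm xaxa vxrni xyz arsrz drt gvjd aqxu dcu llj
Hunk 5: at line 5 remove [drt,gvjd,aqxu] add [fqrgf,uag,kypw] -> 10 lines: waktm xaxa vxrni xyz arsrz fqrgf uag kypw dcu llj
Final line 7: uag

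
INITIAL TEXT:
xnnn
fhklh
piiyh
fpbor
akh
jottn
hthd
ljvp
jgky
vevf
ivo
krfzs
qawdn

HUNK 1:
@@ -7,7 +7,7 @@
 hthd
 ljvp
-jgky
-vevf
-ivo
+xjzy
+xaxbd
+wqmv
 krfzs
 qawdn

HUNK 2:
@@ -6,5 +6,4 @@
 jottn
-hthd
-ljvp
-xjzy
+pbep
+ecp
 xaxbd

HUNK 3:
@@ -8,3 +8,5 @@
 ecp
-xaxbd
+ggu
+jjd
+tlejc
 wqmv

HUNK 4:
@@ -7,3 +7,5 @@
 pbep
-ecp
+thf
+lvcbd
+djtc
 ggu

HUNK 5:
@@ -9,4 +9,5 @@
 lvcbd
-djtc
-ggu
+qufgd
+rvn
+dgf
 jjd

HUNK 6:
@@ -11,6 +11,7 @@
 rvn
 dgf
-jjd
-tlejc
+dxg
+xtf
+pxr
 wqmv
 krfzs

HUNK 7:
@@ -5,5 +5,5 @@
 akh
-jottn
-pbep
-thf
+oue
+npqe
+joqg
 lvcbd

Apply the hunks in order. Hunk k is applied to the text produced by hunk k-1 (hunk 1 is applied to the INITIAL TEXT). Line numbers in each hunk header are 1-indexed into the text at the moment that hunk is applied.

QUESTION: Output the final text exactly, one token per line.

Answer: xnnn
fhklh
piiyh
fpbor
akh
oue
npqe
joqg
lvcbd
qufgd
rvn
dgf
dxg
xtf
pxr
wqmv
krfzs
qawdn

Derivation:
Hunk 1: at line 7 remove [jgky,vevf,ivo] add [xjzy,xaxbd,wqmv] -> 13 lines: xnnn fhklh piiyh fpbor akh jottn hthd ljvp xjzy xaxbd wqmv krfzs qawdn
Hunk 2: at line 6 remove [hthd,ljvp,xjzy] add [pbep,ecp] -> 12 lines: xnnn fhklh piiyh fpbor akh jottn pbep ecp xaxbd wqmv krfzs qawdn
Hunk 3: at line 8 remove [xaxbd] add [ggu,jjd,tlejc] -> 14 lines: xnnn fhklh piiyh fpbor akh jottn pbep ecp ggu jjd tlejc wqmv krfzs qawdn
Hunk 4: at line 7 remove [ecp] add [thf,lvcbd,djtc] -> 16 lines: xnnn fhklh piiyh fpbor akh jottn pbep thf lvcbd djtc ggu jjd tlejc wqmv krfzs qawdn
Hunk 5: at line 9 remove [djtc,ggu] add [qufgd,rvn,dgf] -> 17 lines: xnnn fhklh piiyh fpbor akh jottn pbep thf lvcbd qufgd rvn dgf jjd tlejc wqmv krfzs qawdn
Hunk 6: at line 11 remove [jjd,tlejc] add [dxg,xtf,pxr] -> 18 lines: xnnn fhklh piiyh fpbor akh jottn pbep thf lvcbd qufgd rvn dgf dxg xtf pxr wqmv krfzs qawdn
Hunk 7: at line 5 remove [jottn,pbep,thf] add [oue,npqe,joqg] -> 18 lines: xnnn fhklh piiyh fpbor akh oue npqe joqg lvcbd qufgd rvn dgf dxg xtf pxr wqmv krfzs qawdn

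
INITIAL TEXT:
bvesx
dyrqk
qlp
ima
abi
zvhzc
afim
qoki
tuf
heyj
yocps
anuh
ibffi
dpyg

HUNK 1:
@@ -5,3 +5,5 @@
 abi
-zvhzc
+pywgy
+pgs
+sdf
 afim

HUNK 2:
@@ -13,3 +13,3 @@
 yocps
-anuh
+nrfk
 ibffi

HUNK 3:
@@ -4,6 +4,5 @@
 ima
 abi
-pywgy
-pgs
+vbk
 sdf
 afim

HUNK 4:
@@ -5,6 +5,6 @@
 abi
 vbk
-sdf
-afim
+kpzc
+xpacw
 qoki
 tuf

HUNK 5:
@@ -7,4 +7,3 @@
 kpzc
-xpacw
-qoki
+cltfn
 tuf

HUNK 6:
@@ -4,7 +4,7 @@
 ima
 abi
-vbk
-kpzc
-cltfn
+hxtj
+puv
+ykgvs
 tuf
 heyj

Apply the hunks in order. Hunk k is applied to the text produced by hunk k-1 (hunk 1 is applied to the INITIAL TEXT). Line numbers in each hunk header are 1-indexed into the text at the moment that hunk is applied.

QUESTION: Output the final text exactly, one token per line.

Answer: bvesx
dyrqk
qlp
ima
abi
hxtj
puv
ykgvs
tuf
heyj
yocps
nrfk
ibffi
dpyg

Derivation:
Hunk 1: at line 5 remove [zvhzc] add [pywgy,pgs,sdf] -> 16 lines: bvesx dyrqk qlp ima abi pywgy pgs sdf afim qoki tuf heyj yocps anuh ibffi dpyg
Hunk 2: at line 13 remove [anuh] add [nrfk] -> 16 lines: bvesx dyrqk qlp ima abi pywgy pgs sdf afim qoki tuf heyj yocps nrfk ibffi dpyg
Hunk 3: at line 4 remove [pywgy,pgs] add [vbk] -> 15 lines: bvesx dyrqk qlp ima abi vbk sdf afim qoki tuf heyj yocps nrfk ibffi dpyg
Hunk 4: at line 5 remove [sdf,afim] add [kpzc,xpacw] -> 15 lines: bvesx dyrqk qlp ima abi vbk kpzc xpacw qoki tuf heyj yocps nrfk ibffi dpyg
Hunk 5: at line 7 remove [xpacw,qoki] add [cltfn] -> 14 lines: bvesx dyrqk qlp ima abi vbk kpzc cltfn tuf heyj yocps nrfk ibffi dpyg
Hunk 6: at line 4 remove [vbk,kpzc,cltfn] add [hxtj,puv,ykgvs] -> 14 lines: bvesx dyrqk qlp ima abi hxtj puv ykgvs tuf heyj yocps nrfk ibffi dpyg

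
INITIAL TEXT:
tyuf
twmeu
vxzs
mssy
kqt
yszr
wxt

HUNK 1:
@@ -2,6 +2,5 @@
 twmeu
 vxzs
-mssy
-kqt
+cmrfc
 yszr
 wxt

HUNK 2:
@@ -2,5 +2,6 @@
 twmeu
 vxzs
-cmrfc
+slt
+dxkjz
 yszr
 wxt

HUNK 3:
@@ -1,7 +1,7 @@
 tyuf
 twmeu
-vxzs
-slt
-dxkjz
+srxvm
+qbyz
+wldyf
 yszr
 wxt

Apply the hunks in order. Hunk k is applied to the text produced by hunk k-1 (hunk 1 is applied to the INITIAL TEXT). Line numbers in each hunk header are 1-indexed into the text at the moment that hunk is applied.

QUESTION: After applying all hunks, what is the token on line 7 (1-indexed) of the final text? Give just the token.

Answer: wxt

Derivation:
Hunk 1: at line 2 remove [mssy,kqt] add [cmrfc] -> 6 lines: tyuf twmeu vxzs cmrfc yszr wxt
Hunk 2: at line 2 remove [cmrfc] add [slt,dxkjz] -> 7 lines: tyuf twmeu vxzs slt dxkjz yszr wxt
Hunk 3: at line 1 remove [vxzs,slt,dxkjz] add [srxvm,qbyz,wldyf] -> 7 lines: tyuf twmeu srxvm qbyz wldyf yszr wxt
Final line 7: wxt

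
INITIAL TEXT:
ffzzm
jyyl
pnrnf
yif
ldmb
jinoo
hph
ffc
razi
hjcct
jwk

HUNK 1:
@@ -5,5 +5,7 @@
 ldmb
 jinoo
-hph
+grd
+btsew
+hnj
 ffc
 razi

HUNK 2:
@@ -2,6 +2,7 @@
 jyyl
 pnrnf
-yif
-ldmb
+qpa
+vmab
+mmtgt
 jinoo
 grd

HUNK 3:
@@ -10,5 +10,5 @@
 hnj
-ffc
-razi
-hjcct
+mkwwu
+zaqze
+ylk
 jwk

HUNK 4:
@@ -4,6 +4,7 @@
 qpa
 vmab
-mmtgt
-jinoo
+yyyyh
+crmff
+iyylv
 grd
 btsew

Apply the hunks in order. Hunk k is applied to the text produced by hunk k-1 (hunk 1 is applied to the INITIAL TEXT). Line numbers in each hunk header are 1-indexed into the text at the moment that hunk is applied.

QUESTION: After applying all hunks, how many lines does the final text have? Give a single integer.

Answer: 15

Derivation:
Hunk 1: at line 5 remove [hph] add [grd,btsew,hnj] -> 13 lines: ffzzm jyyl pnrnf yif ldmb jinoo grd btsew hnj ffc razi hjcct jwk
Hunk 2: at line 2 remove [yif,ldmb] add [qpa,vmab,mmtgt] -> 14 lines: ffzzm jyyl pnrnf qpa vmab mmtgt jinoo grd btsew hnj ffc razi hjcct jwk
Hunk 3: at line 10 remove [ffc,razi,hjcct] add [mkwwu,zaqze,ylk] -> 14 lines: ffzzm jyyl pnrnf qpa vmab mmtgt jinoo grd btsew hnj mkwwu zaqze ylk jwk
Hunk 4: at line 4 remove [mmtgt,jinoo] add [yyyyh,crmff,iyylv] -> 15 lines: ffzzm jyyl pnrnf qpa vmab yyyyh crmff iyylv grd btsew hnj mkwwu zaqze ylk jwk
Final line count: 15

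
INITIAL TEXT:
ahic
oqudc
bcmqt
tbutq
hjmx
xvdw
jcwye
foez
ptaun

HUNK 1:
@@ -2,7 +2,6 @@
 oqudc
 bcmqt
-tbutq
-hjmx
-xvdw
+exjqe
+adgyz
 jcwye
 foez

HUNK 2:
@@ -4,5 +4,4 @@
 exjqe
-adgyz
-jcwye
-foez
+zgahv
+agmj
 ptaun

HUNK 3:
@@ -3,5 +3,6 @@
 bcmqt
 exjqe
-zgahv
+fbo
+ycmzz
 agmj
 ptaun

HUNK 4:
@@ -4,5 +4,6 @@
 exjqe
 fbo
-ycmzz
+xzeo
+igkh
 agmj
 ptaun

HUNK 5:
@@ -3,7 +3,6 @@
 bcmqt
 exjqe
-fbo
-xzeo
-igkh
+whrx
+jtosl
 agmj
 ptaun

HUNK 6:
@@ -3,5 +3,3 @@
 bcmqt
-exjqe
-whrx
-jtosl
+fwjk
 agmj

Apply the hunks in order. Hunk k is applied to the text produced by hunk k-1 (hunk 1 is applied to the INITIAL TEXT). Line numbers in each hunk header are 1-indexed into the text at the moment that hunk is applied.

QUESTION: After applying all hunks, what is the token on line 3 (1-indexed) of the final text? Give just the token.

Hunk 1: at line 2 remove [tbutq,hjmx,xvdw] add [exjqe,adgyz] -> 8 lines: ahic oqudc bcmqt exjqe adgyz jcwye foez ptaun
Hunk 2: at line 4 remove [adgyz,jcwye,foez] add [zgahv,agmj] -> 7 lines: ahic oqudc bcmqt exjqe zgahv agmj ptaun
Hunk 3: at line 3 remove [zgahv] add [fbo,ycmzz] -> 8 lines: ahic oqudc bcmqt exjqe fbo ycmzz agmj ptaun
Hunk 4: at line 4 remove [ycmzz] add [xzeo,igkh] -> 9 lines: ahic oqudc bcmqt exjqe fbo xzeo igkh agmj ptaun
Hunk 5: at line 3 remove [fbo,xzeo,igkh] add [whrx,jtosl] -> 8 lines: ahic oqudc bcmqt exjqe whrx jtosl agmj ptaun
Hunk 6: at line 3 remove [exjqe,whrx,jtosl] add [fwjk] -> 6 lines: ahic oqudc bcmqt fwjk agmj ptaun
Final line 3: bcmqt

Answer: bcmqt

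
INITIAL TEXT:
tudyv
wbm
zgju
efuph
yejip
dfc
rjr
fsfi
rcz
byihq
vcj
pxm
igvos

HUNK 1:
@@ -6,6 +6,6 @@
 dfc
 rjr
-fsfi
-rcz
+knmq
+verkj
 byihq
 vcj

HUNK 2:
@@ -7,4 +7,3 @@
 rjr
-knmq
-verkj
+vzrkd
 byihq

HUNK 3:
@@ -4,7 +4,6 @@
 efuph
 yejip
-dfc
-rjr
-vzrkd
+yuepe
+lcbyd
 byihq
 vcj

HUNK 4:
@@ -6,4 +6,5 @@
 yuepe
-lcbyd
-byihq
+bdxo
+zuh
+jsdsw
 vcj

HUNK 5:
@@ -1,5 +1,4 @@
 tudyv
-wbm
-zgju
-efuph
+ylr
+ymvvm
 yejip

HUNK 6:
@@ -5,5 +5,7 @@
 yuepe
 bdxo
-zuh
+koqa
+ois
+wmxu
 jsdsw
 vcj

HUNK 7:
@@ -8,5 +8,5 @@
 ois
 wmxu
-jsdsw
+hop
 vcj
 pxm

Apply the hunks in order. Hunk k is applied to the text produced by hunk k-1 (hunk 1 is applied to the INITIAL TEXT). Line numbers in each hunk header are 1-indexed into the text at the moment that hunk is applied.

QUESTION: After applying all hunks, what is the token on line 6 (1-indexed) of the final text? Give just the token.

Hunk 1: at line 6 remove [fsfi,rcz] add [knmq,verkj] -> 13 lines: tudyv wbm zgju efuph yejip dfc rjr knmq verkj byihq vcj pxm igvos
Hunk 2: at line 7 remove [knmq,verkj] add [vzrkd] -> 12 lines: tudyv wbm zgju efuph yejip dfc rjr vzrkd byihq vcj pxm igvos
Hunk 3: at line 4 remove [dfc,rjr,vzrkd] add [yuepe,lcbyd] -> 11 lines: tudyv wbm zgju efuph yejip yuepe lcbyd byihq vcj pxm igvos
Hunk 4: at line 6 remove [lcbyd,byihq] add [bdxo,zuh,jsdsw] -> 12 lines: tudyv wbm zgju efuph yejip yuepe bdxo zuh jsdsw vcj pxm igvos
Hunk 5: at line 1 remove [wbm,zgju,efuph] add [ylr,ymvvm] -> 11 lines: tudyv ylr ymvvm yejip yuepe bdxo zuh jsdsw vcj pxm igvos
Hunk 6: at line 5 remove [zuh] add [koqa,ois,wmxu] -> 13 lines: tudyv ylr ymvvm yejip yuepe bdxo koqa ois wmxu jsdsw vcj pxm igvos
Hunk 7: at line 8 remove [jsdsw] add [hop] -> 13 lines: tudyv ylr ymvvm yejip yuepe bdxo koqa ois wmxu hop vcj pxm igvos
Final line 6: bdxo

Answer: bdxo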